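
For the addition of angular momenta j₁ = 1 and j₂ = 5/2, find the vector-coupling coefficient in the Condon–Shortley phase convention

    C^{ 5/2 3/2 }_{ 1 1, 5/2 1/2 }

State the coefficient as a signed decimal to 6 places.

+0.676123

j₁+j₂−J=1  J+j₁−j₂=1  J−j₁+j₂=4  j₁+j₂+J+1=7
(j₁±m₁, j₂±m₂, J±M) = (2,0,3,2,4,1)
P² = 576/35
sum k=0..0:
  [0] +1/6 = 1/6
S = 1/6
C² = P²·S² = 16/35 ; C = +0.676123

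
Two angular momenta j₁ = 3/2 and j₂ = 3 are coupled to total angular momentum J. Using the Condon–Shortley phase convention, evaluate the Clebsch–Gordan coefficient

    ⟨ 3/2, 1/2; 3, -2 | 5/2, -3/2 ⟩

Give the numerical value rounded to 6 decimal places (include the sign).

+0.267261  (= +√(1/14))

j₁+j₂−J=2  J+j₁−j₂=1  J−j₁+j₂=4  j₁+j₂+J+1=8
(j₁±m₁, j₂±m₂, J±M) = (2,1,1,5,1,4)
P² = 288/7
sum k=0..1:
  [0] +1/12 = 1/12
  [1] −1/24 = -1/24
S = 1/24
C² = P²·S² = 1/14 ; C = +0.267261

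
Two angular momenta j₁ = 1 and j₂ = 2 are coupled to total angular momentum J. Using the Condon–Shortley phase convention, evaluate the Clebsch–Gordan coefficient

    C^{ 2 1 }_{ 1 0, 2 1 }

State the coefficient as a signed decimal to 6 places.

triangle: 1!×1!×3!/6! = 6/720
(j±m)!: 1!×1!×3!×1!×3!×1! = 36
prefactor² = (2J+1)×Δ×N² = 3/2
  k=0: +1/(0!×1!×1!×3!×0!×0!) = 1/6
  k=1: −1/(1!×0!×0!×2!×1!×1!) = -1/2
Σ = -1/3  ⇒  CG² = 3/2×(-1/3)² = 1/6
CG = −√(1/6) = -0.408248

−√(1/6) = -0.408248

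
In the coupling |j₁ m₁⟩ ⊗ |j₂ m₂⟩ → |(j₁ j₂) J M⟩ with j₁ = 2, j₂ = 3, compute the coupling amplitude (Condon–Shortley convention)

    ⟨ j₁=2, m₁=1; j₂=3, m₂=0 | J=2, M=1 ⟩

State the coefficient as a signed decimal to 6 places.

triangle: 3!·1!·3!/8! = 36/40320
(j±m)!: 3!·1!·3!·3!·3!·1! = 1296
prefactor² = (2J+1)·Δ·N² = 81/14
  k=0: +1/(0!·3!·1!·3!·0!·0!) = 1/36
  k=1: −1/(1!·2!·0!·2!·1!·1!) = -1/4
Σ = -2/9  ⇒  CG² = 81/14·(-2/9)² = 2/7
CG = −√(2/7) = -0.534522

−√(2/7) ≈ -0.534522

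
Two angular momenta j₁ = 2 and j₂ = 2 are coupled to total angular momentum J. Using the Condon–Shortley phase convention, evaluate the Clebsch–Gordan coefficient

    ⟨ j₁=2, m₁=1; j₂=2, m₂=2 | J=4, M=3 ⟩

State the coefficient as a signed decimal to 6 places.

triangle: 0!*4!*4!/9! = 576/362880
(j±m)!: 3!*1!*4!*0!*7!*1! = 725760
prefactor² = (2J+1)*Δ*N² = 10368
  k=0: +1/(0!*0!*1!*4!*3!*0!) = 1/144
Σ = 1/144  ⇒  CG² = 10368*1/144² = 1/2
CG = +√(1/2) = +0.707107

+√(1/2) = +0.707107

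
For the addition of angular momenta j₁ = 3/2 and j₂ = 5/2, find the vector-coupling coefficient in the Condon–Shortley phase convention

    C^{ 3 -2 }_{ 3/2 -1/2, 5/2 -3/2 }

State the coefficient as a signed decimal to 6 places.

√[7·1!2!4!/8! · 1!2!1!4!1!5!] = √(48)
  +(−1)^0/∏(0,1,2,1,0,3)! = 1/12  (running 1/12)
  +(−1)^1/∏(1,0,1,0,1,4)! = -1/24  (running 1/24)
⟨..|..⟩ = √(48)·(1/24) = +0.288675

+0.288675  (= +√(1/12))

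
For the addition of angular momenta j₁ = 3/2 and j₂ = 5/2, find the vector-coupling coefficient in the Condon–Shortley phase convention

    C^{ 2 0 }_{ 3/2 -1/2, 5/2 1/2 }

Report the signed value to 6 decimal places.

-0.267261  (= −√(1/14))

triangle: 2!·1!·3!/7! = 12/5040
(j±m)!: 1!·2!·3!·2!·2!·2! = 96
prefactor² = (2J+1)·Δ·N² = 8/7
  k=1: −1/(1!·1!·1!·2!·0!·1!) = -1/2
  k=2: +1/(2!·0!·0!·1!·1!·2!) = 1/4
Σ = -1/4  ⇒  CG² = 8/7·(-1/4)² = 1/14
CG = −√(1/14) = -0.267261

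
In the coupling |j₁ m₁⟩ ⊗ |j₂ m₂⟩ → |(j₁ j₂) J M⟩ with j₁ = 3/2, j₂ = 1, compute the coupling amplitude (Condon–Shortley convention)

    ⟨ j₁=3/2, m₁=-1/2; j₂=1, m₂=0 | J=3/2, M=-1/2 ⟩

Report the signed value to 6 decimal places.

−√(1/15) = -0.258199

√[4·1!2!1!/5! · 1!2!1!1!1!2!] = √(4/15)
  +(−1)^0/∏(0,1,2,1,0,0)! = 1/2  (running 1/2)
  +(−1)^1/∏(1,0,1,0,1,1)! = -1  (running -1/2)
⟨..|..⟩ = √(4/15)·(-1/2) = -0.258199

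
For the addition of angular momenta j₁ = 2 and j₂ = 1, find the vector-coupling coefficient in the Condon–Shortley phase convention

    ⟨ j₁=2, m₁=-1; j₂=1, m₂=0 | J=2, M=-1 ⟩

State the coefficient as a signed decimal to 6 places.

triangle: 1!·3!·1!/6! = 6/720
(j±m)!: 1!·3!·1!·1!·1!·3! = 36
prefactor² = (2J+1)·Δ·N² = 3/2
  k=0: +1/(0!·1!·3!·1!·0!·0!) = 1/6
  k=1: −1/(1!·0!·2!·0!·1!·1!) = -1/2
Σ = -1/3  ⇒  CG² = 3/2·(-1/3)² = 1/6
CG = −√(1/6) = -0.408248

−√(1/6) ≈ -0.408248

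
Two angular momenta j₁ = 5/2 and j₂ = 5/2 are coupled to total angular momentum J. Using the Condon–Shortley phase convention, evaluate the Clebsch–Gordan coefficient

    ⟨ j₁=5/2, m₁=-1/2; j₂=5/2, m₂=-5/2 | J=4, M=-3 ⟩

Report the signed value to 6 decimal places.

+√(1/2) ≈ +0.707107

triangle: 1!×4!×4!/10! = 576/3628800
(j±m)!: 2!×3!×0!×5!×1!×7! = 7257600
prefactor² = (2J+1)×Δ×N² = 10368
  k=0: +1/(0!×1!×3!×0!×1!×4!) = 1/144
Σ = 1/144  ⇒  CG² = 10368×1/144² = 1/2
CG = +√(1/2) = +0.707107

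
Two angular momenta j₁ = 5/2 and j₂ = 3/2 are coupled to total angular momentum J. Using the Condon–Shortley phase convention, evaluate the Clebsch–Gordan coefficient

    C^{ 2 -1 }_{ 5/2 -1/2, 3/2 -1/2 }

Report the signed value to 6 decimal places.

triangle: 2!×3!×1!/7! = 12/5040
(j±m)!: 2!×3!×1!×2!×1!×3! = 144
prefactor² = (2J+1)×Δ×N² = 12/7
  k=0: +1/(0!×2!×3!×1!×0!×0!) = 1/12
  k=1: −1/(1!×1!×2!×0!×1!×1!) = -1/2
Σ = -5/12  ⇒  CG² = 12/7×(-5/12)² = 25/84
CG = −√(25/84) = -0.545545

−√(25/84) ≈ -0.545545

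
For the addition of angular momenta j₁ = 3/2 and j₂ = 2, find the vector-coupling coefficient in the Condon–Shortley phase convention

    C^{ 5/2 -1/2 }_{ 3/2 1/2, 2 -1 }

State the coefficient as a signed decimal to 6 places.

j₁+j₂−J=1  J+j₁−j₂=2  J−j₁+j₂=3  j₁+j₂+J+1=7
(j₁±m₁, j₂±m₂, J±M) = (2,1,1,3,2,3)
P² = 72/35
sum k=0..1:
  [0] +1/2 = 1/2
  [1] −1/12 = -1/12
S = 5/12
C² = P²·S² = 5/14 ; C = +0.597614

+0.597614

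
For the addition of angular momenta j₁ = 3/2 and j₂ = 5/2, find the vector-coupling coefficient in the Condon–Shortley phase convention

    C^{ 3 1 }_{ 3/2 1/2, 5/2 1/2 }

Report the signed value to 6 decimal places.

√[7·1!2!4!/8! · 2!1!3!2!4!2!] = √(48/5)
  +(−1)^0/∏(0,1,1,3,1,1)! = 1/6  (running 1/6)
  +(−1)^1/∏(1,0,0,2,2,2)! = -1/8  (running 1/24)
⟨..|..⟩ = √(48/5)·(1/24) = +0.129099

+√(1/60) ≈ +0.129099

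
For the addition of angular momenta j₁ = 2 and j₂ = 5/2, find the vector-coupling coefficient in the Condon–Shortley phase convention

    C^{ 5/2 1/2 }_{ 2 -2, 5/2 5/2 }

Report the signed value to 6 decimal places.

j₁+j₂−J=2  J+j₁−j₂=2  J−j₁+j₂=3  j₁+j₂+J+1=8
(j₁±m₁, j₂±m₂, J±M) = (0,4,5,0,3,2)
P² = 864/7
sum k=2..2:
  [2] +1/24 = 1/24
S = 1/24
C² = P²·S² = 3/14 ; C = +0.462910

+0.462910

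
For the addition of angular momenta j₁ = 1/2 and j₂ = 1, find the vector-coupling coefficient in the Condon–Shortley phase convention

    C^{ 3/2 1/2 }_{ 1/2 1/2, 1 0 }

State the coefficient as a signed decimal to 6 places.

+√(2/3) = +0.816497

j₁+j₂−J=0  J+j₁−j₂=1  J−j₁+j₂=2  j₁+j₂+J+1=4
(j₁±m₁, j₂±m₂, J±M) = (1,0,1,1,2,1)
P² = 2/3
sum k=0..0:
  [0] +1/1 = 1
S = 1
C² = P²·S² = 2/3 ; C = +0.816497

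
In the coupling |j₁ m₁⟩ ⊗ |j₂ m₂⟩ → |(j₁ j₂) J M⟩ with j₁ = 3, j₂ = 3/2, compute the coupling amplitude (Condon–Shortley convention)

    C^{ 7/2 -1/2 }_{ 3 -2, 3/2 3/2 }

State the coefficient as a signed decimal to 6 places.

-0.487950  (= −√(5/21))

j₁+j₂−J=1  J+j₁−j₂=5  J−j₁+j₂=2  j₁+j₂+J+1=9
(j₁±m₁, j₂±m₂, J±M) = (1,5,3,0,3,4)
P² = 3840/7
sum k=1..1:
  [1] −1/48 = -1/48
S = -1/48
C² = P²·S² = 5/21 ; C = -0.487950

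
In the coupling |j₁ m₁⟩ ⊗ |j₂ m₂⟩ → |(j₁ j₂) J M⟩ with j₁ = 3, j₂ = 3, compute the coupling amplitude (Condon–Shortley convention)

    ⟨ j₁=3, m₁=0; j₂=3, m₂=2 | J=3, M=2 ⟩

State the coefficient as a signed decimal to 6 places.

triangle: 3!*3!*3!/10! = 216/3628800
(j±m)!: 3!*3!*5!*1!*5!*1! = 518400
prefactor² = (2J+1)*Δ*N² = 216
  k=2: +1/(2!*1!*1!*3!*2!*0!) = 1/24
  k=3: −1/(3!*0!*0!*2!*3!*1!) = -1/72
Σ = 1/36  ⇒  CG² = 216*1/36² = 1/6
CG = +√(1/6) = +0.408248

+0.408248  (= +√(1/6))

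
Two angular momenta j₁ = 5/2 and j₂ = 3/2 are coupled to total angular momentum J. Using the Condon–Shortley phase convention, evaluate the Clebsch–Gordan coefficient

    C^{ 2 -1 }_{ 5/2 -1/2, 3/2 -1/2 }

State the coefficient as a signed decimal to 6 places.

−√(25/84) = -0.545545

triangle: 2!·3!·1!/7! = 12/5040
(j±m)!: 2!·3!·1!·2!·1!·3! = 144
prefactor² = (2J+1)·Δ·N² = 12/7
  k=0: +1/(0!·2!·3!·1!·0!·0!) = 1/12
  k=1: −1/(1!·1!·2!·0!·1!·1!) = -1/2
Σ = -5/12  ⇒  CG² = 12/7·(-5/12)² = 25/84
CG = −√(25/84) = -0.545545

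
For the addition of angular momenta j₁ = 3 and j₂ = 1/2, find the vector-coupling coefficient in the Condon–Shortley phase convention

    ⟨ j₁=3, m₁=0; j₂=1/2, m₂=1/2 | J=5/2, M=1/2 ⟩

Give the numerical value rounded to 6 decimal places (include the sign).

√[6·1!5!0!/7! · 3!3!1!0!3!2!] = √(432/7)
  +(−1)^1/∏(1,0,2,0,3,0)! = -1/12  (running -1/12)
⟨..|..⟩ = √(432/7)·(-1/12) = -0.654654

−√(3/7) ≈ -0.654654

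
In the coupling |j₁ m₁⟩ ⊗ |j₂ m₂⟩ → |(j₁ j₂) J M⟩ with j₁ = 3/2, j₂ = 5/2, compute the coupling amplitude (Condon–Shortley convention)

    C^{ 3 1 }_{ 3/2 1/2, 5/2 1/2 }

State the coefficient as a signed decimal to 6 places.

j₁+j₂−J=1  J+j₁−j₂=2  J−j₁+j₂=4  j₁+j₂+J+1=8
(j₁±m₁, j₂±m₂, J±M) = (2,1,3,2,4,2)
P² = 48/5
sum k=0..1:
  [0] +1/6 = 1/6
  [1] −1/8 = -1/8
S = 1/24
C² = P²·S² = 1/60 ; C = +0.129099

+√(1/60) = +0.129099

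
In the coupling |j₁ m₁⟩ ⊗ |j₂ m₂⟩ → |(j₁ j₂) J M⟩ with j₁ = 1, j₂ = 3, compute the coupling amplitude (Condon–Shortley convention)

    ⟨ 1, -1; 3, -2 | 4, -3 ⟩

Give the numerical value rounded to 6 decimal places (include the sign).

+0.866025  (= +√(3/4))

triangle: 0!·2!·6!/9! = 1440/362880
(j±m)!: 0!·2!·1!·5!·1!·7! = 1209600
prefactor² = (2J+1)·Δ·N² = 43200
  k=0: +1/(0!·0!·2!·1!·0!·5!) = 1/240
Σ = 1/240  ⇒  CG² = 43200·1/240² = 3/4
CG = +√(3/4) = +0.866025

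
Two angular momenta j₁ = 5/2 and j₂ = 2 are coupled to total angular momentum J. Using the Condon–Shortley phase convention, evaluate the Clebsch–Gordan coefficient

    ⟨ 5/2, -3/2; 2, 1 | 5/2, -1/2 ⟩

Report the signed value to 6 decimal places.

+√(6/35) = +0.414039

√[6·2!3!2!/8! · 1!4!3!1!2!3!] = √(216/35)
  +(−1)^1/∏(1,1,3,2,0,0)! = -1/12  (running -1/12)
  +(−1)^2/∏(2,0,2,1,1,1)! = 1/4  (running 1/6)
⟨..|..⟩ = √(216/35)·(1/6) = +0.414039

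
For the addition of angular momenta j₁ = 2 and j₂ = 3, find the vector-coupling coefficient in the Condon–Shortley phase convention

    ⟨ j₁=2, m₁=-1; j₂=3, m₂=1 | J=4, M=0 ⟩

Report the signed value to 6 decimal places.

−√(5/14) = -0.597614

j₁+j₂−J=1  J+j₁−j₂=3  J−j₁+j₂=5  j₁+j₂+J+1=10
(j₁±m₁, j₂±m₂, J±M) = (1,3,4,2,4,4)
P² = 10368/35
sum k=0..1:
  [0] +1/144 = 1/144
  [1] −1/24 = -1/24
S = -5/144
C² = P²·S² = 5/14 ; C = -0.597614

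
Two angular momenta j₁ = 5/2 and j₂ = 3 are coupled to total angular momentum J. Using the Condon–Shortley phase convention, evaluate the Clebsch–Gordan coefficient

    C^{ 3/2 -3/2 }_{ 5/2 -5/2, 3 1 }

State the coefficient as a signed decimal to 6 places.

+√(1/14) ≈ +0.267261

√[4·4!1!2!/8! · 0!5!4!2!0!3!] = √(1152/7)
  +(−1)^4/∏(4,0,1,0,0,2)! = 1/48  (running 1/48)
⟨..|..⟩ = √(1152/7)·(1/48) = +0.267261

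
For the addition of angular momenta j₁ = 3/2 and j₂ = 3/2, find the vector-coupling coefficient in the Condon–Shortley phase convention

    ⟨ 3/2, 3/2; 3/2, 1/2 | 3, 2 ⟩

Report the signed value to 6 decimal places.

triangle: 0!*3!*3!/7! = 36/5040
(j±m)!: 3!*0!*2!*1!*5!*1! = 1440
prefactor² = (2J+1)*Δ*N² = 72
  k=0: +1/(0!*0!*0!*2!*3!*1!) = 1/12
Σ = 1/12  ⇒  CG² = 72*1/12² = 1/2
CG = +√(1/2) = +0.707107

+0.707107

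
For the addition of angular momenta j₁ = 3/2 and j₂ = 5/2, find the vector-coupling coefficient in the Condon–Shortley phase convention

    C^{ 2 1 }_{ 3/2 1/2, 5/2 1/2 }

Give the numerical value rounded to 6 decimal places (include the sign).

triangle: 2!·1!·3!/7! = 12/5040
(j±m)!: 2!·1!·3!·2!·3!·1! = 144
prefactor² = (2J+1)·Δ·N² = 12/7
  k=0: +1/(0!·2!·1!·3!·0!·0!) = 1/12
  k=1: −1/(1!·1!·0!·2!·1!·1!) = -1/2
Σ = -5/12  ⇒  CG² = 12/7·(-5/12)² = 25/84
CG = −√(25/84) = -0.545545

-0.545545  (= −√(25/84))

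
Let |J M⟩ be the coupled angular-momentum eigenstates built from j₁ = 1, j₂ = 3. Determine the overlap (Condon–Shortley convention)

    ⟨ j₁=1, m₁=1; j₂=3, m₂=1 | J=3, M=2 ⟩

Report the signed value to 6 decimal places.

+0.645497  (= +√(5/12))

j₁+j₂−J=1  J+j₁−j₂=1  J−j₁+j₂=5  j₁+j₂+J+1=8
(j₁±m₁, j₂±m₂, J±M) = (2,0,4,2,5,1)
P² = 240
sum k=0..0:
  [0] +1/24 = 1/24
S = 1/24
C² = P²·S² = 5/12 ; C = +0.645497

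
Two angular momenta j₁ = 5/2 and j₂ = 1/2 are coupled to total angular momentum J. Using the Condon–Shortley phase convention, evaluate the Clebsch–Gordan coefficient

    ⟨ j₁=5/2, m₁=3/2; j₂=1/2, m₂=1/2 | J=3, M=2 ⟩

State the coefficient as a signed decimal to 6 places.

+0.912871

√[7·0!5!1!/7! · 4!1!1!0!5!1!] = √(480)
  +(−1)^0/∏(0,0,1,1,4,0)! = 1/24  (running 1/24)
⟨..|..⟩ = √(480)·(1/24) = +0.912871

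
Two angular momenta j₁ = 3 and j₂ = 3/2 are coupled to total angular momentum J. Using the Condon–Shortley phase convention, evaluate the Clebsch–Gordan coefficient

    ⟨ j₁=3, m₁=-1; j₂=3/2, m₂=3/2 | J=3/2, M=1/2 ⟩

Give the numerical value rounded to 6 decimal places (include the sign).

j₁+j₂−J=3  J+j₁−j₂=3  J−j₁+j₂=0  j₁+j₂+J+1=7
(j₁±m₁, j₂±m₂, J±M) = (2,4,3,0,2,1)
P² = 576/35
sum k=3..3:
  [3] −1/12 = -1/12
S = -1/12
C² = P²·S² = 4/35 ; C = -0.338062

−√(4/35) = -0.338062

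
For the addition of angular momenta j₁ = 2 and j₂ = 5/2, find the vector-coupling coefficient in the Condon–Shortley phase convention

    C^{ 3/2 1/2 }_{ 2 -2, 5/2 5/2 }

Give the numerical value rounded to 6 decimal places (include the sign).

√[4·3!1!2!/7! · 0!4!5!0!2!1!] = √(384/7)
  +(−1)^3/∏(3,0,1,2,0,0)! = -1/12  (running -1/12)
⟨..|..⟩ = √(384/7)·(-1/12) = -0.617213

-0.617213  (= −√(8/21))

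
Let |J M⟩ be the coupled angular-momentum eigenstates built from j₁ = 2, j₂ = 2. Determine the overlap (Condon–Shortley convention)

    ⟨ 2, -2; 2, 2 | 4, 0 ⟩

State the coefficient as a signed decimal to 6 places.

j₁+j₂−J=0  J+j₁−j₂=4  J−j₁+j₂=4  j₁+j₂+J+1=9
(j₁±m₁, j₂±m₂, J±M) = (0,4,4,0,4,4)
P² = 165888/35
sum k=0..0:
  [0] +1/576 = 1/576
S = 1/576
C² = P²·S² = 1/70 ; C = +0.119523

+√(1/70) = +0.119523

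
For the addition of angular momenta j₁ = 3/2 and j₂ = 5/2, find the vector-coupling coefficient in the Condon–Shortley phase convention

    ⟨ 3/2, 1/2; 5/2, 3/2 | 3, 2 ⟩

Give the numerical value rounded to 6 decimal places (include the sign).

√[7·1!2!4!/8! · 2!1!4!1!5!1!] = √(48)
  +(−1)^0/∏(0,1,1,4,1,0)! = 1/24  (running 1/24)
  +(−1)^1/∏(1,0,0,3,2,1)! = -1/12  (running -1/24)
⟨..|..⟩ = √(48)·(-1/24) = -0.288675

-0.288675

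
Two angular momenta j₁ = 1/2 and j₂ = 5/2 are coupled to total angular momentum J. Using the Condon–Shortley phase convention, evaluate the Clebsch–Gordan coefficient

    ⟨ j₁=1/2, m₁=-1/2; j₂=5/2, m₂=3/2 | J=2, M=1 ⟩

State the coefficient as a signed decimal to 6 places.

√[5·1!0!4!/6! · 0!1!4!1!3!1!] = √(24)
  +(−1)^1/∏(1,0,0,3,0,1)! = -1/6  (running -1/6)
⟨..|..⟩ = √(24)·(-1/6) = -0.816497

−√(2/3) ≈ -0.816497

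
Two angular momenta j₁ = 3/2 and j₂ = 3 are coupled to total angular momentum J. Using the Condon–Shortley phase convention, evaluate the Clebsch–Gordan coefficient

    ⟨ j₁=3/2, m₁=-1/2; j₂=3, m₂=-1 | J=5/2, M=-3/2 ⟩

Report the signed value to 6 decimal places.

√[6·2!1!4!/8! · 1!2!2!4!1!4!] = √(576/35)
  +(−1)^1/∏(1,1,1,1,0,3)! = -1/6  (running -1/6)
  +(−1)^2/∏(2,0,0,0,1,4)! = 1/48  (running -7/48)
⟨..|..⟩ = √(576/35)·(-7/48) = -0.591608

−√(7/20) ≈ -0.591608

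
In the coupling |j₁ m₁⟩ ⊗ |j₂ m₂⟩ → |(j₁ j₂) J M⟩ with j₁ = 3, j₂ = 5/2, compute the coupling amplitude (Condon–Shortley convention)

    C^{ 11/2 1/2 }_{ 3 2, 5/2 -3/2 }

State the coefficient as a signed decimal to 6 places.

+√(5/77) = +0.254824

√[12·0!6!5!/12! · 5!1!1!4!6!5!] = √(41472000/77)
  +(−1)^0/∏(0,0,1,1,5,4)! = 1/2880  (running 1/2880)
⟨..|..⟩ = √(41472000/77)·(1/2880) = +0.254824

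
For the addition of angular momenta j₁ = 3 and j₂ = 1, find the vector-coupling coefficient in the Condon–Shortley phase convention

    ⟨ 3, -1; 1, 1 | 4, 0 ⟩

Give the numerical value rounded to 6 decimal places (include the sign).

j₁+j₂−J=0  J+j₁−j₂=6  J−j₁+j₂=2  j₁+j₂+J+1=9
(j₁±m₁, j₂±m₂, J±M) = (2,4,2,0,4,4)
P² = 13824/7
sum k=0..0:
  [0] +1/96 = 1/96
S = 1/96
C² = P²·S² = 3/14 ; C = +0.462910

+√(3/14) = +0.462910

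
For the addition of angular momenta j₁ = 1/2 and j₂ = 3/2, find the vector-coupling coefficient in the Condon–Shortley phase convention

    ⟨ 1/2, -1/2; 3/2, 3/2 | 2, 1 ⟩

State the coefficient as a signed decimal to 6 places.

triangle: 0!·1!·3!/5! = 6/120
(j±m)!: 0!·1!·3!·0!·3!·1! = 36
prefactor² = (2J+1)·Δ·N² = 9
  k=0: +1/(0!·0!·1!·3!·0!·0!) = 1/6
Σ = 1/6  ⇒  CG² = 9·1/6² = 1/4
CG = +√(1/4) = +0.500000

+√(1/4) ≈ +0.500000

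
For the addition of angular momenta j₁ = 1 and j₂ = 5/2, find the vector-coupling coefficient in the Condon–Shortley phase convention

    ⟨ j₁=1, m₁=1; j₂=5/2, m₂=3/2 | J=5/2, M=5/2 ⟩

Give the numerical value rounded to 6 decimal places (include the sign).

triangle: 1!×1!×4!/7! = 24/5040
(j±m)!: 2!×0!×4!×1!×5!×0! = 5760
prefactor² = (2J+1)×Δ×N² = 1152/7
  k=0: +1/(0!×1!×0!×4!×1!×0!) = 1/24
Σ = 1/24  ⇒  CG² = 1152/7×1/24² = 2/7
CG = +√(2/7) = +0.534522

+√(2/7) = +0.534522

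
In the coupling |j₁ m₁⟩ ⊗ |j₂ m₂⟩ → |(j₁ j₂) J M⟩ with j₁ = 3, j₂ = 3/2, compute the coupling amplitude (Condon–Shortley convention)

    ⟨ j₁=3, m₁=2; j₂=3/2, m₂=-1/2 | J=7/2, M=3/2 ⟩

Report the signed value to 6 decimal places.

+0.654654  (= +√(3/7))

√[8·1!5!2!/9! · 5!1!1!2!5!2!] = √(6400/21)
  +(−1)^0/∏(0,1,1,1,4,1)! = 1/24  (running 1/24)
  +(−1)^1/∏(1,0,0,0,5,2)! = -1/240  (running 3/80)
⟨..|..⟩ = √(6400/21)·(3/80) = +0.654654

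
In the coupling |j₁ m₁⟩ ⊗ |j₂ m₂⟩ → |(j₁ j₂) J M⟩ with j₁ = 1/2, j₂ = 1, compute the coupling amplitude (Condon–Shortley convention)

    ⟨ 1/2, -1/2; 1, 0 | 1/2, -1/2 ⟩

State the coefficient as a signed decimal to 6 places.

-0.577350  (= −√(1/3))

triangle: 1!×0!×1!/3! = 1/6
(j±m)!: 0!×1!×1!×1!×0!×1! = 1
prefactor² = (2J+1)×Δ×N² = 1/3
  k=1: −1/(1!×0!×0!×0!×0!×1!) = -1
Σ = -1  ⇒  CG² = 1/3×(-1)² = 1/3
CG = −√(1/3) = -0.577350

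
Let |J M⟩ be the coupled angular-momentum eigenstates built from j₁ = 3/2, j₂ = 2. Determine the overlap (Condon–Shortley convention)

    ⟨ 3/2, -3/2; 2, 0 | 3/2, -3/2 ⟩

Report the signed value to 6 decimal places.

j₁+j₂−J=2  J+j₁−j₂=1  J−j₁+j₂=2  j₁+j₂+J+1=6
(j₁±m₁, j₂±m₂, J±M) = (0,3,2,2,0,3)
P² = 16/5
sum k=2..2:
  [2] +1/4 = 1/4
S = 1/4
C² = P²·S² = 1/5 ; C = +0.447214

+√(1/5) = +0.447214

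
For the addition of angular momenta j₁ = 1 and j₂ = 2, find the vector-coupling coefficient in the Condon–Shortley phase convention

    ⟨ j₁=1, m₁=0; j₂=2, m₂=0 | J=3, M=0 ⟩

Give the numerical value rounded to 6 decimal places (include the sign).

√[7·0!2!4!/7! · 1!1!2!2!3!3!] = √(48/5)
  +(−1)^0/∏(0,0,1,2,1,2)! = 1/4  (running 1/4)
⟨..|..⟩ = √(48/5)·(1/4) = +0.774597

+√(3/5) = +0.774597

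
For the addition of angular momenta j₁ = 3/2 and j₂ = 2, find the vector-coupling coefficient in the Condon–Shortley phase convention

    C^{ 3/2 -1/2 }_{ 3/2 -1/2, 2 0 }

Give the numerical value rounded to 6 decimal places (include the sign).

−√(1/5) ≈ -0.447214

j₁+j₂−J=2  J+j₁−j₂=1  J−j₁+j₂=2  j₁+j₂+J+1=6
(j₁±m₁, j₂±m₂, J±M) = (1,2,2,2,1,2)
P² = 16/45
sum k=1..2:
  [1] −1/1 = -1
  [2] +1/4 = 1/4
S = -3/4
C² = P²·S² = 1/5 ; C = -0.447214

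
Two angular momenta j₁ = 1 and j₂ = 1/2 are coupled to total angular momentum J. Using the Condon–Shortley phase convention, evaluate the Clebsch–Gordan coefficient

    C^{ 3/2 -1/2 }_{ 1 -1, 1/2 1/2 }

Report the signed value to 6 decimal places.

+0.577350

j₁+j₂−J=0  J+j₁−j₂=2  J−j₁+j₂=1  j₁+j₂+J+1=4
(j₁±m₁, j₂±m₂, J±M) = (0,2,1,0,1,2)
P² = 4/3
sum k=0..0:
  [0] +1/2 = 1/2
S = 1/2
C² = P²·S² = 1/3 ; C = +0.577350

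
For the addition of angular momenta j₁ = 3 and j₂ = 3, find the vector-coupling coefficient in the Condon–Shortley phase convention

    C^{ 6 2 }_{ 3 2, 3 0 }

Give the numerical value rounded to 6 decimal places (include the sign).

+0.492366  (= +√(8/33))

triangle: 0!*6!*6!/13! = 518400/6227020800
(j±m)!: 5!*1!*3!*3!*8!*4! = 4180377600
prefactor² = (2J+1)*Δ*N² = 49766400/11
  k=0: +1/(0!*0!*1!*3!*5!*3!) = 1/4320
Σ = 1/4320  ⇒  CG² = 49766400/11*1/4320² = 8/33
CG = +√(8/33) = +0.492366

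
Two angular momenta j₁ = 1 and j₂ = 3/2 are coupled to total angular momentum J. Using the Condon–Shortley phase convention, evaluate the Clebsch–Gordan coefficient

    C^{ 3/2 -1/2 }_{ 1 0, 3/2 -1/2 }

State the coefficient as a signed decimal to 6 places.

√[4·1!1!2!/5! · 1!1!1!2!1!2!] = √(4/15)
  +(−1)^0/∏(0,1,1,1,0,1)! = 1  (running 1)
  +(−1)^1/∏(1,0,0,0,1,2)! = -1/2  (running 1/2)
⟨..|..⟩ = √(4/15)·(1/2) = +0.258199

+0.258199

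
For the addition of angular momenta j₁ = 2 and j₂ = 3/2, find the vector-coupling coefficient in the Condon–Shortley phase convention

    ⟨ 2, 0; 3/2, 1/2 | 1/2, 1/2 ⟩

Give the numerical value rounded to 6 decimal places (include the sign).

+√(1/5) = +0.447214

j₁+j₂−J=3  J+j₁−j₂=1  J−j₁+j₂=0  j₁+j₂+J+1=5
(j₁±m₁, j₂±m₂, J±M) = (2,2,2,1,1,0)
P² = 4/5
sum k=2..2:
  [2] +1/2 = 1/2
S = 1/2
C² = P²·S² = 1/5 ; C = +0.447214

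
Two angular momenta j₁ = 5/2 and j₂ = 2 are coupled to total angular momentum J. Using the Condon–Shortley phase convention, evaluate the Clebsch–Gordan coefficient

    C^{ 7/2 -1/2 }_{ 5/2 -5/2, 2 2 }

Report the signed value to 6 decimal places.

triangle: 1!·4!·3!/9! = 144/362880
(j±m)!: 0!·5!·4!·0!·3!·4! = 414720
prefactor² = (2J+1)·Δ·N² = 9216/7
  k=1: −1/(1!·0!·4!·3!·0!·0!) = -1/144
Σ = -1/144  ⇒  CG² = 9216/7·(-1/144)² = 4/63
CG = −√(4/63) = -0.251976

-0.251976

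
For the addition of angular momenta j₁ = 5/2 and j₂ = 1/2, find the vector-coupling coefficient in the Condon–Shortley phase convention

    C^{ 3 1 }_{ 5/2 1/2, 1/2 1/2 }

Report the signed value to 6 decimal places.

√[7·0!5!1!/7! · 3!2!1!0!4!2!] = √(96)
  +(−1)^0/∏(0,0,2,1,3,0)! = 1/12  (running 1/12)
⟨..|..⟩ = √(96)·(1/12) = +0.816497

+√(2/3) ≈ +0.816497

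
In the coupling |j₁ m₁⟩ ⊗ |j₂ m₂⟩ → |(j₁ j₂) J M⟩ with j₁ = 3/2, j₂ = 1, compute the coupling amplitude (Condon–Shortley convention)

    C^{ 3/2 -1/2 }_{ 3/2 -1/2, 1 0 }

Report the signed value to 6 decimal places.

triangle: 1!×2!×1!/5! = 2/120
(j±m)!: 1!×2!×1!×1!×1!×2! = 4
prefactor² = (2J+1)×Δ×N² = 4/15
  k=0: +1/(0!×1!×2!×1!×0!×0!) = 1/2
  k=1: −1/(1!×0!×1!×0!×1!×1!) = -1
Σ = -1/2  ⇒  CG² = 4/15×(-1/2)² = 1/15
CG = −√(1/15) = -0.258199

-0.258199  (= −√(1/15))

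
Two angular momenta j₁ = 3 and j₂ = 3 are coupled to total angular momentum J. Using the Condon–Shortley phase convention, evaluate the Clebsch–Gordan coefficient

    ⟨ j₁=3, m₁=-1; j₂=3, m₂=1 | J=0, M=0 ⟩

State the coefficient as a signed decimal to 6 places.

+√(1/7) ≈ +0.377964

√[1·6!0!0!/7! · 2!4!4!2!0!0!] = √(2304/7)
  +(−1)^4/∏(4,2,0,0,0,0)! = 1/48  (running 1/48)
⟨..|..⟩ = √(2304/7)·(1/48) = +0.377964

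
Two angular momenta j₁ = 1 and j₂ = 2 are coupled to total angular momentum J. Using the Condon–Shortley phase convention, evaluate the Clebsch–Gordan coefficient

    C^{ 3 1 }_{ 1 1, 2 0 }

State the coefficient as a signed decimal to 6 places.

triangle: 0!·2!·4!/7! = 48/5040
(j±m)!: 2!·0!·2!·2!·4!·2! = 384
prefactor² = (2J+1)·Δ·N² = 128/5
  k=0: +1/(0!·0!·0!·2!·2!·2!) = 1/8
Σ = 1/8  ⇒  CG² = 128/5·1/8² = 2/5
CG = +√(2/5) = +0.632456

+0.632456  (= +√(2/5))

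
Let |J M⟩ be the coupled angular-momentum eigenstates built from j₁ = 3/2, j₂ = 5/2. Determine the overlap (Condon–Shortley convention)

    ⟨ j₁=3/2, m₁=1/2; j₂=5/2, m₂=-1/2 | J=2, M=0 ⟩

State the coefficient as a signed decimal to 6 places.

−√(1/14) ≈ -0.267261

triangle: 2!*1!*3!/7! = 12/5040
(j±m)!: 2!*1!*2!*3!*2!*2! = 96
prefactor² = (2J+1)*Δ*N² = 8/7
  k=0: +1/(0!*2!*1!*2!*0!*1!) = 1/4
  k=1: −1/(1!*1!*0!*1!*1!*2!) = -1/2
Σ = -1/4  ⇒  CG² = 8/7*(-1/4)² = 1/14
CG = −√(1/14) = -0.267261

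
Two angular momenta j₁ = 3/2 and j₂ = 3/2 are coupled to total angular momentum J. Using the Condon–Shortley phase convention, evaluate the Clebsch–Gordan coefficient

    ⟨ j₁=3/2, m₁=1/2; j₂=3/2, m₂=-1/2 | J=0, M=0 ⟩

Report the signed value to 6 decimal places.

√[1·3!0!0!/4! · 2!1!1!2!0!0!] = √(1)
  +(−1)^1/∏(1,2,0,0,0,0)! = -1/2  (running -1/2)
⟨..|..⟩ = √(1)·(-1/2) = -0.500000

-0.500000  (= −√(1/4))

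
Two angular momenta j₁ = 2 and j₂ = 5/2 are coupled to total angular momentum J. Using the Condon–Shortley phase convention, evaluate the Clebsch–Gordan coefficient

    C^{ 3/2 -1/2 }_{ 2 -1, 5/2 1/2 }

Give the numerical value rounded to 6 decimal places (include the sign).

triangle: 3!×1!×2!/7! = 12/5040
(j±m)!: 1!×3!×3!×2!×1!×2! = 144
prefactor² = (2J+1)×Δ×N² = 48/35
  k=2: +1/(2!×1!×1!×1!×0!×1!) = 1/2
  k=3: −1/(3!×0!×0!×0!×1!×2!) = -1/12
Σ = 5/12  ⇒  CG² = 48/35×5/12² = 5/21
CG = +√(5/21) = +0.487950

+0.487950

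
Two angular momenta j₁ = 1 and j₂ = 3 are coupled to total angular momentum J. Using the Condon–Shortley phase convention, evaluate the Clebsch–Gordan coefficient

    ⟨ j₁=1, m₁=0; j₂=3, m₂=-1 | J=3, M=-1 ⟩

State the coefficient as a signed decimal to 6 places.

+0.288675

triangle: 1!·1!·5!/8! = 120/40320
(j±m)!: 1!·1!·2!·4!·2!·4! = 2304
prefactor² = (2J+1)·Δ·N² = 48
  k=0: +1/(0!·1!·1!·2!·0!·3!) = 1/12
  k=1: −1/(1!·0!·0!·1!·1!·4!) = -1/24
Σ = 1/24  ⇒  CG² = 48·1/24² = 1/12
CG = +√(1/12) = +0.288675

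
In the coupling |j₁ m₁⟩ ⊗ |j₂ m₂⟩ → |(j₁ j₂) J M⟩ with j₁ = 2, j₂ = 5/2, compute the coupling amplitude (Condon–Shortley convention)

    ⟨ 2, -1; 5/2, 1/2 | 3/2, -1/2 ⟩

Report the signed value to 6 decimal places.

+0.487950  (= +√(5/21))

triangle: 3!*1!*2!/7! = 12/5040
(j±m)!: 1!*3!*3!*2!*1!*2! = 144
prefactor² = (2J+1)*Δ*N² = 48/35
  k=2: +1/(2!*1!*1!*1!*0!*1!) = 1/2
  k=3: −1/(3!*0!*0!*0!*1!*2!) = -1/12
Σ = 5/12  ⇒  CG² = 48/35*5/12² = 5/21
CG = +√(5/21) = +0.487950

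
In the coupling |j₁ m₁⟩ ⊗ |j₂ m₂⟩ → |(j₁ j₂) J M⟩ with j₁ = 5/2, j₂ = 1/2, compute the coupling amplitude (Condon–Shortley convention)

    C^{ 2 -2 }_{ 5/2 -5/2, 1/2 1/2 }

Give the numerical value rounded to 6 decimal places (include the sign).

-0.912871  (= −√(5/6))

j₁+j₂−J=1  J+j₁−j₂=4  J−j₁+j₂=0  j₁+j₂+J+1=6
(j₁±m₁, j₂±m₂, J±M) = (0,5,1,0,0,4)
P² = 480
sum k=1..1:
  [1] −1/24 = -1/24
S = -1/24
C² = P²·S² = 5/6 ; C = -0.912871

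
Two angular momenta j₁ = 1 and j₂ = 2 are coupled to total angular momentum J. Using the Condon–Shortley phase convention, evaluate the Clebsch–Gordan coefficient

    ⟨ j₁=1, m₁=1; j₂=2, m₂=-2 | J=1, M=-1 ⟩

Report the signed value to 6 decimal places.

√[3·2!0!2!/5! · 2!0!0!4!0!2!] = √(48/5)
  +(−1)^0/∏(0,2,0,0,0,2)! = 1/4  (running 1/4)
⟨..|..⟩ = √(48/5)·(1/4) = +0.774597

+√(3/5) = +0.774597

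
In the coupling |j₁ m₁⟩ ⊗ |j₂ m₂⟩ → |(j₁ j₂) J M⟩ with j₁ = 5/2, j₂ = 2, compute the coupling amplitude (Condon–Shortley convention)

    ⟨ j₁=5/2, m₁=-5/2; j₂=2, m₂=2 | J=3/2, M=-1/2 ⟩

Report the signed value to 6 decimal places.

triangle: 3!*2!*1!/7! = 12/5040
(j±m)!: 0!*5!*4!*0!*1!*2! = 5760
prefactor² = (2J+1)*Δ*N² = 384/7
  k=3: −1/(3!*0!*2!*1!*0!*0!) = -1/12
Σ = -1/12  ⇒  CG² = 384/7*(-1/12)² = 8/21
CG = −√(8/21) = -0.617213

−√(8/21) ≈ -0.617213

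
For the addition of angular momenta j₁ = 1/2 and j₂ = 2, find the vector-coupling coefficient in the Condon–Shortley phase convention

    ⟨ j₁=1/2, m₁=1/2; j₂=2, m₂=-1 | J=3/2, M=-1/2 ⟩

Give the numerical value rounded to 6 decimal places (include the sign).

+√(3/5) = +0.774597

triangle: 1!×0!×3!/5! = 6/120
(j±m)!: 1!×0!×1!×3!×1!×2! = 12
prefactor² = (2J+1)×Δ×N² = 12/5
  k=0: +1/(0!×1!×0!×1!×0!×2!) = 1/2
Σ = 1/2  ⇒  CG² = 12/5×1/2² = 3/5
CG = +√(3/5) = +0.774597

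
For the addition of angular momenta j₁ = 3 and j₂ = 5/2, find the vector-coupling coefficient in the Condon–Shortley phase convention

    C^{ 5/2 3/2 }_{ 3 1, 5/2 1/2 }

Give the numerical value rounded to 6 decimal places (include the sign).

-0.169031

√[6·3!3!2!/9! · 4!2!3!2!4!1!] = √(576/35)
  +(−1)^1/∏(1,2,1,2,2,0)! = -1/8  (running -1/8)
  +(−1)^2/∏(2,1,0,1,3,1)! = 1/12  (running -1/24)
⟨..|..⟩ = √(576/35)·(-1/24) = -0.169031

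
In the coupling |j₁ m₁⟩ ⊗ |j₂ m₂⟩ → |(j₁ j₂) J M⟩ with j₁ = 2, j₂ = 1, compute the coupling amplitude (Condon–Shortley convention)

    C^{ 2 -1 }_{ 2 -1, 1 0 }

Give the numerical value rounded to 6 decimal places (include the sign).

j₁+j₂−J=1  J+j₁−j₂=3  J−j₁+j₂=1  j₁+j₂+J+1=6
(j₁±m₁, j₂±m₂, J±M) = (1,3,1,1,1,3)
P² = 3/2
sum k=0..1:
  [0] +1/6 = 1/6
  [1] −1/2 = -1/2
S = -1/3
C² = P²·S² = 1/6 ; C = -0.408248

-0.408248  (= −√(1/6))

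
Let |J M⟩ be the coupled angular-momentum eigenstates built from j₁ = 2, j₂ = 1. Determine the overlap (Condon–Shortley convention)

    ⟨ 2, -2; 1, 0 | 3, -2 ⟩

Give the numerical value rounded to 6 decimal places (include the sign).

+0.577350  (= +√(1/3))

j₁+j₂−J=0  J+j₁−j₂=4  J−j₁+j₂=2  j₁+j₂+J+1=7
(j₁±m₁, j₂±m₂, J±M) = (0,4,1,1,1,5)
P² = 192
sum k=0..0:
  [0] +1/24 = 1/24
S = 1/24
C² = P²·S² = 1/3 ; C = +0.577350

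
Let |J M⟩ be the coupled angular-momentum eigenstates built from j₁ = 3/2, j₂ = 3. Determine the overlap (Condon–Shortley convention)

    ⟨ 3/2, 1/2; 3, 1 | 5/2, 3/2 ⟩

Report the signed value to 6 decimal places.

j₁+j₂−J=2  J+j₁−j₂=1  J−j₁+j₂=4  j₁+j₂+J+1=8
(j₁±m₁, j₂±m₂, J±M) = (2,1,4,2,4,1)
P² = 576/35
sum k=0..1:
  [0] +1/48 = 1/48
  [1] −1/6 = -1/6
S = -7/48
C² = P²·S² = 7/20 ; C = -0.591608

−√(7/20) ≈ -0.591608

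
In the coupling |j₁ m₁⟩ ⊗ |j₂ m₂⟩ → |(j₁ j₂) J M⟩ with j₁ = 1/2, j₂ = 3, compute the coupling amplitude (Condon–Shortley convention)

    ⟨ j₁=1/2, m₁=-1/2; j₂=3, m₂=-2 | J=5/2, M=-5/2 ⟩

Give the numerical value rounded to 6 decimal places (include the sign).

triangle: 1!·0!·5!/7! = 120/5040
(j±m)!: 0!·1!·1!·5!·0!·5! = 14400
prefactor² = (2J+1)·Δ·N² = 14400/7
  k=1: −1/(1!·0!·0!·0!·0!·5!) = -1/120
Σ = -1/120  ⇒  CG² = 14400/7·(-1/120)² = 1/7
CG = −√(1/7) = -0.377964

−√(1/7) = -0.377964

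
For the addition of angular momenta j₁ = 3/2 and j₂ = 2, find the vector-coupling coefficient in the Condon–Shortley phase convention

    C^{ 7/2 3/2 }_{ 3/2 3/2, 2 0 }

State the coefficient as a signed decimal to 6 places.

+√(2/7) = +0.534522

√[8·0!3!4!/8! · 3!0!2!2!5!2!] = √(1152/7)
  +(−1)^0/∏(0,0,0,2,3,2)! = 1/24  (running 1/24)
⟨..|..⟩ = √(1152/7)·(1/24) = +0.534522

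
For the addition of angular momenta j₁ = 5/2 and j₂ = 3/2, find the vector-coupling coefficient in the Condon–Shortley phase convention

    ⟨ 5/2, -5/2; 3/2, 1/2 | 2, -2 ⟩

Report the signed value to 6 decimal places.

j₁+j₂−J=2  J+j₁−j₂=3  J−j₁+j₂=1  j₁+j₂+J+1=7
(j₁±m₁, j₂±m₂, J±M) = (0,5,2,1,0,4)
P² = 480/7
sum k=2..2:
  [2] +1/12 = 1/12
S = 1/12
C² = P²·S² = 10/21 ; C = +0.690066

+√(10/21) ≈ +0.690066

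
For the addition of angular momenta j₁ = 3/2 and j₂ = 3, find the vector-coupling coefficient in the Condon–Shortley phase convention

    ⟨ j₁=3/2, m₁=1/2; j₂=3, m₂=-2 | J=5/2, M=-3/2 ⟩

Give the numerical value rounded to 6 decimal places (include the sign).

j₁+j₂−J=2  J+j₁−j₂=1  J−j₁+j₂=4  j₁+j₂+J+1=8
(j₁±m₁, j₂±m₂, J±M) = (2,1,1,5,1,4)
P² = 288/7
sum k=0..1:
  [0] +1/12 = 1/12
  [1] −1/24 = -1/24
S = 1/24
C² = P²·S² = 1/14 ; C = +0.267261

+√(1/14) = +0.267261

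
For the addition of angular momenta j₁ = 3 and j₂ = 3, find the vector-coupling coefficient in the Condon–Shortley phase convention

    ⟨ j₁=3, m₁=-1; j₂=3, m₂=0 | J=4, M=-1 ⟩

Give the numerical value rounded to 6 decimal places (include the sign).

√[9·2!4!4!/11! · 2!4!3!3!3!5!] = √(124416/385)
  +(−1)^0/∏(0,2,4,3,0,1)! = 1/288  (running 1/288)
  +(−1)^1/∏(1,1,3,2,1,2)! = -1/24  (running -11/288)
  +(−1)^2/∏(2,0,2,1,2,3)! = 1/48  (running -5/288)
⟨..|..⟩ = √(124416/385)·(-5/288) = -0.312094

−√(15/154) = -0.312094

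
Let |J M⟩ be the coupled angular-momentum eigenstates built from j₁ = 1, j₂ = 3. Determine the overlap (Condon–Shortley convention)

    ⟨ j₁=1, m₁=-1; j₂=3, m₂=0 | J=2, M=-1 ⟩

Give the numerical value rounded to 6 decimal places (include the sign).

j₁+j₂−J=2  J+j₁−j₂=0  J−j₁+j₂=4  j₁+j₂+J+1=7
(j₁±m₁, j₂±m₂, J±M) = (0,2,3,3,1,3)
P² = 144/7
sum k=2..2:
  [2] +1/12 = 1/12
S = 1/12
C² = P²·S² = 1/7 ; C = +0.377964

+√(1/7) = +0.377964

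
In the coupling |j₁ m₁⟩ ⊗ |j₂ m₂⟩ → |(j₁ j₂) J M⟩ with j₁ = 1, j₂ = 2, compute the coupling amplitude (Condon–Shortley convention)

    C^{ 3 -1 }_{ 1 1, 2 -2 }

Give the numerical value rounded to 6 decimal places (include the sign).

j₁+j₂−J=0  J+j₁−j₂=2  J−j₁+j₂=4  j₁+j₂+J+1=7
(j₁±m₁, j₂±m₂, J±M) = (2,0,0,4,2,4)
P² = 768/5
sum k=0..0:
  [0] +1/48 = 1/48
S = 1/48
C² = P²·S² = 1/15 ; C = +0.258199

+0.258199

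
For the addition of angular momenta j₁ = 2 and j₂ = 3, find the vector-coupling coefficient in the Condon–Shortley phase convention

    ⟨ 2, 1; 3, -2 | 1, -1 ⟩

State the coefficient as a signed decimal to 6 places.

j₁+j₂−J=4  J+j₁−j₂=0  J−j₁+j₂=2  j₁+j₂+J+1=7
(j₁±m₁, j₂±m₂, J±M) = (3,1,1,5,0,2)
P² = 288/7
sum k=1..1:
  [1] −1/12 = -1/12
S = -1/12
C² = P²·S² = 2/7 ; C = -0.534522

-0.534522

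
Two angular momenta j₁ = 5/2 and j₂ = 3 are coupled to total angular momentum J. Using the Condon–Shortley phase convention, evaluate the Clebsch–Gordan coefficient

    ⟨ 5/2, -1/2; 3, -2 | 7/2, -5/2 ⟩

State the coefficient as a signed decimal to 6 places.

-0.178174

j₁+j₂−J=2  J+j₁−j₂=3  J−j₁+j₂=4  j₁+j₂+J+1=10
(j₁±m₁, j₂±m₂, J±M) = (2,3,1,5,1,6)
P² = 4608/7
sum k=0..1:
  [0] +1/72 = 1/72
  [1] −1/48 = -1/48
S = -1/144
C² = P²·S² = 2/63 ; C = -0.178174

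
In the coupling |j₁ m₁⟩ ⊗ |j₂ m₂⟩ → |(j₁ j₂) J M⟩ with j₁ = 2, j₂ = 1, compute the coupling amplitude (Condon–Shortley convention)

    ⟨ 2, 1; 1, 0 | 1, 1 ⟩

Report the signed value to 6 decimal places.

j₁+j₂−J=2  J+j₁−j₂=2  J−j₁+j₂=0  j₁+j₂+J+1=5
(j₁±m₁, j₂±m₂, J±M) = (3,1,1,1,2,0)
P² = 6/5
sum k=1..1:
  [1] −1/2 = -1/2
S = -1/2
C² = P²·S² = 3/10 ; C = -0.547723

-0.547723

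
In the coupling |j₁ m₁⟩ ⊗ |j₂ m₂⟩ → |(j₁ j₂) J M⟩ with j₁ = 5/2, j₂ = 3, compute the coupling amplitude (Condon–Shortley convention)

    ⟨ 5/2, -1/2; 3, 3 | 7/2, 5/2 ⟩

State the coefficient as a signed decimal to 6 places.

+0.654654

√[8·2!3!4!/10! · 2!3!6!0!6!1!] = √(27648/7)
  +(−1)^2/∏(2,0,1,4,2,0)! = 1/96  (running 1/96)
⟨..|..⟩ = √(27648/7)·(1/96) = +0.654654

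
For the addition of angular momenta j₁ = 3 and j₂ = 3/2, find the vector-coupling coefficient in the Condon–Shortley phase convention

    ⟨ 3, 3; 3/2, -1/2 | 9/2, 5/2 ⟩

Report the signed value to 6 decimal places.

+0.288675  (= +√(1/12))

√[10·0!6!3!/10! · 6!0!1!2!7!2!] = √(172800)
  +(−1)^0/∏(0,0,0,1,6,2)! = 1/1440  (running 1/1440)
⟨..|..⟩ = √(172800)·(1/1440) = +0.288675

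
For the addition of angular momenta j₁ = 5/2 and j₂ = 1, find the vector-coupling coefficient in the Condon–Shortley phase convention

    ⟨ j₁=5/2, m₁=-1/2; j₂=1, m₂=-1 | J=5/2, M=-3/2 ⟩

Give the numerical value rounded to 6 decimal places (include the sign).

+√(16/35) ≈ +0.676123

√[6·1!4!1!/7! · 2!3!0!2!1!4!] = √(576/35)
  +(−1)^0/∏(0,1,3,0,1,1)! = 1/6  (running 1/6)
⟨..|..⟩ = √(576/35)·(1/6) = +0.676123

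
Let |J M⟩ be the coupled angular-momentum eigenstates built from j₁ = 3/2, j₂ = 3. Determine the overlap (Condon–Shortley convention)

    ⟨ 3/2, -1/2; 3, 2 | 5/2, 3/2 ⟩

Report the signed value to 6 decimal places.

+√(1/14) ≈ +0.267261

triangle: 2!·1!·4!/8! = 48/40320
(j±m)!: 1!·2!·5!·1!·4!·1! = 5760
prefactor² = (2J+1)·Δ·N² = 288/7
  k=1: −1/(1!·1!·1!·4!·0!·0!) = -1/24
  k=2: +1/(2!·0!·0!·3!·1!·1!) = 1/12
Σ = 1/24  ⇒  CG² = 288/7·1/24² = 1/14
CG = +√(1/14) = +0.267261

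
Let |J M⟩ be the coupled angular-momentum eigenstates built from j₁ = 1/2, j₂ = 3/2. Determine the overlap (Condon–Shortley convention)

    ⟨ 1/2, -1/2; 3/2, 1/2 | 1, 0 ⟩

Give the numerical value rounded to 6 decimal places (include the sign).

j₁+j₂−J=1  J+j₁−j₂=0  J−j₁+j₂=2  j₁+j₂+J+1=4
(j₁±m₁, j₂±m₂, J±M) = (0,1,2,1,1,1)
P² = 1/2
sum k=1..1:
  [1] −1/1 = -1
S = -1
C² = P²·S² = 1/2 ; C = -0.707107

−√(1/2) ≈ -0.707107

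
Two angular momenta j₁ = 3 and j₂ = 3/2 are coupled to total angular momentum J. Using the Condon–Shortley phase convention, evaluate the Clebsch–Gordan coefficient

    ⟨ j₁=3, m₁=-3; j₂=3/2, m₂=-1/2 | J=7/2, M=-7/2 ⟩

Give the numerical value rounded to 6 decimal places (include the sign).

-0.816497  (= −√(2/3))

√[8·1!5!2!/9! · 0!6!1!2!0!7!] = √(38400)
  +(−1)^1/∏(1,0,5,0,0,2)! = -1/240  (running -1/240)
⟨..|..⟩ = √(38400)·(-1/240) = -0.816497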